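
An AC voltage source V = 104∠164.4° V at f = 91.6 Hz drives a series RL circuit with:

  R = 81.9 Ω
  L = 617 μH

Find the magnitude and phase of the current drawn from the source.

Step 1 — Angular frequency: ω = 2π·f = 2π·91.6 = 575.5 rad/s.
Step 2 — Component impedances:
  R: Z = R = 81.9 Ω
  L: Z = jωL = j·575.5·0.000617 = 0 + j0.3551 Ω
Step 3 — Series combination: Z_total = R + L = 81.9 + j0.3551 Ω = 81.9∠0.2° Ω.
Step 4 — Source phasor: V = 104∠164.4° V = -100.2 + j27.97 V.
Step 5 — Ohm's law: I = V / Z_total = (-100.2 + j27.97) / (81.9 + j0.3551) = -1.222 + j0.3468 A.
Step 6 — Convert to polar: |I| = 1.27 A, ∠I = 164.2°.

I = 1.27∠164.2° A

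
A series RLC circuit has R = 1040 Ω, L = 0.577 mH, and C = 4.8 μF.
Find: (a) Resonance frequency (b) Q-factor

Step 1 — Resonance condition Im(Z)=0 gives ω₀ = 1/√(LC).
Step 2 — ω₀ = 1/√(0.000577·4.8e-06) = 1.9e+04 rad/s.
Step 3 — f₀ = ω₀/(2π) = 3024 Hz.
Step 4 — Series Q: Q = ω₀L/R = 1.9e+04·0.000577/1040 = 0.01054.

(a) f₀ = 3024 Hz  (b) Q = 0.01054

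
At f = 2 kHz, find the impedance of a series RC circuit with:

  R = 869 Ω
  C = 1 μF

Step 1 — Angular frequency: ω = 2π·f = 2π·2000 = 1.257e+04 rad/s.
Step 2 — Component impedances:
  R: Z = R = 869 Ω
  C: Z = 1/(jωC) = -j/(ω·C) = 0 - j79.58 Ω
Step 3 — Series combination: Z_total = R + C = 869 - j79.58 Ω = 872.6∠-5.2° Ω.

Z = 869 - j79.58 Ω = 872.6∠-5.2° Ω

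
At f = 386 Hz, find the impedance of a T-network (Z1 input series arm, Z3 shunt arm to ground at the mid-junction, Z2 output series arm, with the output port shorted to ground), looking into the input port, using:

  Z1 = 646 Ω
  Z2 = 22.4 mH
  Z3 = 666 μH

Step 1 — Angular frequency: ω = 2π·f = 2π·386 = 2425 rad/s.
Step 2 — Component impedances:
  Z1: Z = R = 646 Ω
  Z2: Z = jωL = j·2425·0.0224 = 0 + j54.33 Ω
  Z3: Z = jωL = j·2425·0.000666 = 0 + j1.615 Ω
Step 3 — With the output port shorted to ground, the output series arm Z2 runs from the junction to ground; the shunt arm Z3 also runs from the junction to ground. They appear in parallel: Z3 || Z2 = 0 + j1.569 Ω.
Step 4 — Series with input arm Z1: Z_in = Z1 + (Z3 || Z2) = 646 + j1.569 Ω = 646∠0.1° Ω.

Z = 646 + j1.569 Ω = 646∠0.1° Ω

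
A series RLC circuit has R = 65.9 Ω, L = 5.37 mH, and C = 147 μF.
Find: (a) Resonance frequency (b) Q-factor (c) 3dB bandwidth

Step 1 — Resonance condition Im(Z)=0 gives ω₀ = 1/√(LC).
Step 2 — ω₀ = 1/√(0.00537·0.000147) = 1126 rad/s.
Step 3 — f₀ = ω₀/(2π) = 179.1 Hz.
Step 4 — Series Q: Q = ω₀L/R = 1126·0.00537/65.9 = 0.09172.
Step 5 — 3dB bandwidth: Δω = ω₀/Q = 1.227e+04 rad/s; BW = Δω/(2π) = 1953 Hz.

(a) f₀ = 179.1 Hz  (b) Q = 0.09172  (c) BW = 1953 Hz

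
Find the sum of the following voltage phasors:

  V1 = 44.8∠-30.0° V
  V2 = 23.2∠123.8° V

Step 1 — Convert each phasor to rectangular form:
  V1 = 44.8·(cos(-30.0°) + j·sin(-30.0°)) = 38.8 - j22.4 V
  V2 = 23.2·(cos(123.8°) + j·sin(123.8°)) = -12.91 + j19.28 V
Step 2 — Sum components: V_total = 25.89 - j3.121 V.
Step 3 — Convert to polar: |V_total| = 26.08 V, ∠V_total = -6.9°.

V_total = 26.08∠-6.9° V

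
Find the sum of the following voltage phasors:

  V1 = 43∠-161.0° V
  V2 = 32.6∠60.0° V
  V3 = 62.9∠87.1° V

Step 1 — Convert each phasor to rectangular form:
  V1 = 43·(cos(-161.0°) + j·sin(-161.0°)) = -40.66 - j14 V
  V2 = 32.6·(cos(60.0°) + j·sin(60.0°)) = 16.3 + j28.23 V
  V3 = 62.9·(cos(87.1°) + j·sin(87.1°)) = 3.182 + j62.82 V
Step 2 — Sum components: V_total = -21.18 + j77.05 V.
Step 3 — Convert to polar: |V_total| = 79.91 V, ∠V_total = 105.4°.

V_total = 79.91∠105.4° V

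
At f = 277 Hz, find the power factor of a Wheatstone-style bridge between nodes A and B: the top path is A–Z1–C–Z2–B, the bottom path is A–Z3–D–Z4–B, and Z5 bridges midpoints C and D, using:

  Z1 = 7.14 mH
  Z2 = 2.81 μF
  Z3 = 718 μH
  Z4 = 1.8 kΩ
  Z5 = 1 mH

Step 1 — Angular frequency: ω = 2π·f = 2π·277 = 1740 rad/s.
Step 2 — Component impedances:
  Z1: Z = jωL = j·1740·0.00714 = 0 + j12.43 Ω
  Z2: Z = 1/(jωC) = -j/(ω·C) = 0 - j204.5 Ω
  Z3: Z = jωL = j·1740·0.000718 = 0 + j1.25 Ω
  Z4: Z = R = 1800 Ω
  Z5: Z = jωL = j·1740·0.001 = 0 + j1.74 Ω
Step 3 — Bridge requires nodal analysis (the Z5 bridge couples midpoints C and D, so the two paths cannot be reduced to a simple series/parallel combination). Setting node B to ground and injecting 1 A at node A, the 3-node admittance system at A, C, D solves to V_A = Z_AB = 22.62 - j199.5 Ω = 200.8∠-83.5° Ω.
Step 4 — Power factor: PF = cos(φ) = Re(Z)/|Z| = 22.622/200.79 = 0.1127.
Step 5 — Type: Im(Z) = -199.5 ⇒ leading (phase φ = -83.5°).

PF = 0.1127 (leading, φ = -83.5°)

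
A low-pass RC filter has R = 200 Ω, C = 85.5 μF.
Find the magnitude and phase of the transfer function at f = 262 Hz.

Step 1 — Angular frequency: ω = 2π·262 = 1646 rad/s.
Step 2 — Transfer function: H(jω) = 1/(1 + jωRC).
Step 3 — Denominator: 1 + jωRC = 1 + j·1646·200·8.55e-05 = 1 + j28.15.
Step 4 — H = 0.00126 - j0.03548.
Step 5 — Magnitude: |H| = 0.0355 (-29.0 dB); phase: φ = -88.0°.

|H| = 0.0355 (-29.0 dB), φ = -88.0°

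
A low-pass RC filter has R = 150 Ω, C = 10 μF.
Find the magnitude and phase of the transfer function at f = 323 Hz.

Step 1 — Angular frequency: ω = 2π·323 = 2029 rad/s.
Step 2 — Transfer function: H(jω) = 1/(1 + jωRC).
Step 3 — Denominator: 1 + jωRC = 1 + j·2029·150·1e-05 = 1 + j3.044.
Step 4 — H = 0.0974 - j0.2965.
Step 5 — Magnitude: |H| = 0.3121 (-10.1 dB); phase: φ = -71.8°.

|H| = 0.3121 (-10.1 dB), φ = -71.8°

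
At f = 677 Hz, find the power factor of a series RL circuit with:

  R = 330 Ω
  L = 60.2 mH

Step 1 — Angular frequency: ω = 2π·f = 2π·677 = 4254 rad/s.
Step 2 — Component impedances:
  R: Z = R = 330 Ω
  L: Z = jωL = j·4254·0.0602 = 0 + j256.1 Ω
Step 3 — Series combination: Z_total = R + L = 330 + j256.1 Ω = 417.7∠37.8° Ω.
Step 4 — Power factor: PF = cos(φ) = Re(Z)/|Z| = 330/417.7 = 0.79.
Step 5 — Type: Im(Z) = 256.1 ⇒ lagging (phase φ = 37.8°).

PF = 0.79 (lagging, φ = 37.8°)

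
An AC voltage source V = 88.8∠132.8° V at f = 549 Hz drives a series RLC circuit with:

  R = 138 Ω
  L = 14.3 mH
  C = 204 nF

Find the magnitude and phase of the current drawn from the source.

Step 1 — Angular frequency: ω = 2π·f = 2π·549 = 3449 rad/s.
Step 2 — Component impedances:
  R: Z = R = 138 Ω
  L: Z = jωL = j·3449·0.0143 = 0 + j49.33 Ω
  C: Z = 1/(jωC) = -j/(ω·C) = 0 - j1421 Ω
Step 3 — Series combination: Z_total = R + L + C = 138 - j1372 Ω = 1379∠-84.3° Ω.
Step 4 — Source phasor: V = 88.8∠132.8° V = -60.33 + j65.16 V.
Step 5 — Ohm's law: I = V / Z_total = (-60.33 + j65.16) / (138 - j1372) = -0.0514 - j0.03881 A.
Step 6 — Convert to polar: |I| = 0.06441 A, ∠I = -142.9°.

I = 0.06441∠-142.9° A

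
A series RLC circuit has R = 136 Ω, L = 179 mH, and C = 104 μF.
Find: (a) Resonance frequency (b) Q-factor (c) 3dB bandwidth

Step 1 — Resonance: ω₀ = 1/√(LC) = 1/√(0.179·0.000104) = 231.8 rad/s.
Step 2 — f₀ = ω₀/(2π) = 36.89 Hz.
Step 3 — Series Q: Q = ω₀L/R = 231.8·0.179/136 = 0.305.
Step 4 — Bandwidth: Δω = ω₀/Q = 759.8 rad/s; BW = Δω/(2π) = 120.9 Hz.

(a) f₀ = 36.89 Hz  (b) Q = 0.305  (c) BW = 120.9 Hz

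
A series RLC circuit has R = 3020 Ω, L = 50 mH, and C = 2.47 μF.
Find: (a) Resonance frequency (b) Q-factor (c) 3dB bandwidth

Step 1 — Resonance condition Im(Z)=0 gives ω₀ = 1/√(LC).
Step 2 — ω₀ = 1/√(0.05·2.47e-06) = 2846 rad/s.
Step 3 — f₀ = ω₀/(2π) = 452.9 Hz.
Step 4 — Series Q: Q = ω₀L/R = 2846·0.05/3020 = 0.04711.
Step 5 — 3dB bandwidth: Δω = ω₀/Q = 6.04e+04 rad/s; BW = Δω/(2π) = 9613 Hz.

(a) f₀ = 452.9 Hz  (b) Q = 0.04711  (c) BW = 9613 Hz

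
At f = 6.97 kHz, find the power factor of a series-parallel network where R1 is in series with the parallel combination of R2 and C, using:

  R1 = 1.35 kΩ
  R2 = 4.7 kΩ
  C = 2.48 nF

Step 1 — Angular frequency: ω = 2π·f = 2π·6970 = 4.379e+04 rad/s.
Step 2 — Component impedances:
  R1: Z = R = 1350 Ω
  R2: Z = R = 4700 Ω
  C: Z = 1/(jωC) = -j/(ω·C) = 0 - j9207 Ω
Step 3 — Parallel branch: R2 || C = 1/(1/R2 + 1/C) = 3728 - j1903 Ω.
Step 4 — Series with R1: Z_total = R1 + (R2 || C) = 5078 - j1903 Ω = 5423∠-20.5° Ω.
Step 5 — Power factor: PF = cos(φ) = Re(Z)/|Z| = 5078/5423 = 0.9364.
Step 6 — Type: Im(Z) = -1903 ⇒ leading (phase φ = -20.5°).

PF = 0.9364 (leading, φ = -20.5°)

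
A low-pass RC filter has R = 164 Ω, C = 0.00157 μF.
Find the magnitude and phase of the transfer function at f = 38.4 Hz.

Step 1 — Angular frequency: ω = 2π·38.4 = 241.3 rad/s.
Step 2 — Transfer function: H(jω) = 1/(1 + jωRC).
Step 3 — Denominator: 1 + jωRC = 1 + j·241.3·164·1.57e-09 = 1 + j6.212e-05.
Step 4 — H = 1 - j6.212e-05.
Step 5 — Magnitude: |H| = 1 (-0.0 dB); phase: φ = -0.0°.

|H| = 1 (-0.0 dB), φ = -0.0°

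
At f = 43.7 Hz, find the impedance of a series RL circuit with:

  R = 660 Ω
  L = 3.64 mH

Step 1 — Angular frequency: ω = 2π·f = 2π·43.7 = 274.6 rad/s.
Step 2 — Component impedances:
  R: Z = R = 660 Ω
  L: Z = jωL = j·274.6·0.00364 = 0 + j0.9995 Ω
Step 3 — Series combination: Z_total = R + L = 660 + j0.9995 Ω = 660∠0.1° Ω.

Z = 660 + j0.9995 Ω = 660∠0.1° Ω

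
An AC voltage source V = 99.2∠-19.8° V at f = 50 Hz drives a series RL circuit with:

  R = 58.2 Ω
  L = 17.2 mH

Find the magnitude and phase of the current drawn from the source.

Step 1 — Angular frequency: ω = 2π·f = 2π·50 = 314.2 rad/s.
Step 2 — Component impedances:
  R: Z = R = 58.2 Ω
  L: Z = jωL = j·314.2·0.0172 = 0 + j5.404 Ω
Step 3 — Series combination: Z_total = R + L = 58.2 + j5.404 Ω = 58.45∠5.3° Ω.
Step 4 — Source phasor: V = 99.2∠-19.8° V = 93.34 - j33.6 V.
Step 5 — Ohm's law: I = V / Z_total = (93.34 - j33.6) / (58.2 + j5.404) = 1.537 - j0.7201 A.
Step 6 — Convert to polar: |I| = 1.697 A, ∠I = -25.1°.

I = 1.697∠-25.1° A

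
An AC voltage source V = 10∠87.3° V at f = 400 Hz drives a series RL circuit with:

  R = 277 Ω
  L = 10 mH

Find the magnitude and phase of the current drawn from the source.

Step 1 — Angular frequency: ω = 2π·f = 2π·400 = 2513 rad/s.
Step 2 — Component impedances:
  R: Z = R = 277 Ω
  L: Z = jωL = j·2513·0.01 = 0 + j25.13 Ω
Step 3 — Series combination: Z_total = R + L = 277 + j25.13 Ω = 278.1∠5.2° Ω.
Step 4 — Source phasor: V = 10∠87.3° V = 0.4711 + j9.989 V.
Step 5 — Ohm's law: I = V / Z_total = (0.4711 + j9.989) / (277 + j25.13) = 0.004932 + j0.03561 A.
Step 6 — Convert to polar: |I| = 0.03595 A, ∠I = 82.1°.

I = 0.03595∠82.1° A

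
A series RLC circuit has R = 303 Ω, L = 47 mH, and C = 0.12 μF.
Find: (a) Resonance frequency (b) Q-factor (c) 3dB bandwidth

Step 1 — Resonance: ω₀ = 1/√(LC) = 1/√(0.047·1.2e-07) = 1.332e+04 rad/s.
Step 2 — f₀ = ω₀/(2π) = 2119 Hz.
Step 3 — Series Q: Q = ω₀L/R = 1.332e+04·0.047/303 = 2.065.
Step 4 — Bandwidth: Δω = ω₀/Q = 6447 rad/s; BW = Δω/(2π) = 1026 Hz.

(a) f₀ = 2119 Hz  (b) Q = 2.065  (c) BW = 1026 Hz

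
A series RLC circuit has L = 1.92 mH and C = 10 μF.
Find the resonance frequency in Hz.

Step 1 — Resonance condition Im(Z)=0 gives ω₀ = 1/√(LC).
Step 2 — ω₀ = 1/√(0.00192·1e-05) = 7217 rad/s.
Step 3 — f₀ = ω₀/(2π) = 1149 Hz.

f₀ = 1149 Hz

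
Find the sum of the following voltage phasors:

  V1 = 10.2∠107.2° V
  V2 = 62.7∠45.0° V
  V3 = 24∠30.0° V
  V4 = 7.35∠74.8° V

Step 1 — Convert each phasor to rectangular form:
  V1 = 10.2·(cos(107.2°) + j·sin(107.2°)) = -3.016 + j9.744 V
  V2 = 62.7·(cos(45.0°) + j·sin(45.0°)) = 44.34 + j44.34 V
  V3 = 24·(cos(30.0°) + j·sin(30.0°)) = 20.78 + j12 V
  V4 = 7.35·(cos(74.8°) + j·sin(74.8°)) = 1.927 + j7.093 V
Step 2 — Sum components: V_total = 64.03 + j73.17 V.
Step 3 — Convert to polar: |V_total| = 97.23 V, ∠V_total = 48.8°.

V_total = 97.23∠48.8° V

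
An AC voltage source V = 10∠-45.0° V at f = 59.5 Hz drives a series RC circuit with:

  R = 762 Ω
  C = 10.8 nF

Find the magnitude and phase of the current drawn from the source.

Step 1 — Angular frequency: ω = 2π·f = 2π·59.5 = 373.8 rad/s.
Step 2 — Component impedances:
  R: Z = R = 762 Ω
  C: Z = 1/(jωC) = -j/(ω·C) = 0 - j2.477e+05 Ω
Step 3 — Series combination: Z_total = R + C = 762 - j2.477e+05 Ω = 2.477e+05∠-89.8° Ω.
Step 4 — Source phasor: V = 10∠-45.0° V = 7.071 - j7.071 V.
Step 5 — Ohm's law: I = V / Z_total = (7.071 - j7.071) / (762 - j2.477e+05) = 2.864e-05 + j2.846e-05 A.
Step 6 — Convert to polar: |I| = 4.038e-05 A, ∠I = 44.8°.

I = 4.038e-05∠44.8° A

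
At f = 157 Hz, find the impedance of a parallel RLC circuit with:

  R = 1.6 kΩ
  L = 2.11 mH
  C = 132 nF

Step 1 — Angular frequency: ω = 2π·f = 2π·157 = 986.5 rad/s.
Step 2 — Component impedances:
  R: Z = R = 1600 Ω
  L: Z = jωL = j·986.5·0.00211 = 0 + j2.081 Ω
  C: Z = 1/(jωC) = -j/(ω·C) = 0 - j7680 Ω
Step 3 — Parallel combination: 1/Z_total = 1/R + 1/L + 1/C; Z_total = 0.002709 + j2.082 Ω = 2.082∠89.9° Ω.

Z = 0.002709 + j2.082 Ω = 2.082∠89.9° Ω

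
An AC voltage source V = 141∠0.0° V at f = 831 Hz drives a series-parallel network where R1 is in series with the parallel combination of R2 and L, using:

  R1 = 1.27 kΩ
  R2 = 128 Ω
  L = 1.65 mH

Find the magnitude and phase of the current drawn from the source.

Step 1 — Angular frequency: ω = 2π·f = 2π·831 = 5221 rad/s.
Step 2 — Component impedances:
  R1: Z = R = 1270 Ω
  R2: Z = R = 128 Ω
  L: Z = jωL = j·5221·0.00165 = 0 + j8.615 Ω
Step 3 — Parallel branch: R2 || L = 1/(1/R2 + 1/L) = 0.5772 + j8.576 Ω.
Step 4 — Series with R1: Z_total = R1 + (R2 || L) = 1271 + j8.576 Ω = 1271∠0.4° Ω.
Step 5 — Source phasor: V = 141∠0.0° V = 141 V.
Step 6 — Ohm's law: I = V / Z_total = (141) / (1271 + j8.576) = 0.111 - j0.000749 A.
Step 7 — Convert to polar: |I| = 0.111 A, ∠I = -0.4°.

I = 0.111∠-0.4° A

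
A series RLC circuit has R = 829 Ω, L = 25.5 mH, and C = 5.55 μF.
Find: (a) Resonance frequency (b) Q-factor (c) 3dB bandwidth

Step 1 — Resonance condition Im(Z)=0 gives ω₀ = 1/√(LC).
Step 2 — ω₀ = 1/√(0.0255·5.55e-06) = 2658 rad/s.
Step 3 — f₀ = ω₀/(2π) = 423.1 Hz.
Step 4 — Series Q: Q = ω₀L/R = 2658·0.0255/829 = 0.08177.
Step 5 — 3dB bandwidth: Δω = ω₀/Q = 3.251e+04 rad/s; BW = Δω/(2π) = 5174 Hz.

(a) f₀ = 423.1 Hz  (b) Q = 0.08177  (c) BW = 5174 Hz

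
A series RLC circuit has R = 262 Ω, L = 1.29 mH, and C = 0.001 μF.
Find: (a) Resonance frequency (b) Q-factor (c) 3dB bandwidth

Step 1 — Resonance: ω₀ = 1/√(LC) = 1/√(0.00129·1e-09) = 8.805e+05 rad/s.
Step 2 — f₀ = ω₀/(2π) = 1.401e+05 Hz.
Step 3 — Series Q: Q = ω₀L/R = 8.805e+05·0.00129/262 = 4.335.
Step 4 — Bandwidth: Δω = ω₀/Q = 2.031e+05 rad/s; BW = Δω/(2π) = 3.232e+04 Hz.

(a) f₀ = 1.401e+05 Hz  (b) Q = 4.335  (c) BW = 3.232e+04 Hz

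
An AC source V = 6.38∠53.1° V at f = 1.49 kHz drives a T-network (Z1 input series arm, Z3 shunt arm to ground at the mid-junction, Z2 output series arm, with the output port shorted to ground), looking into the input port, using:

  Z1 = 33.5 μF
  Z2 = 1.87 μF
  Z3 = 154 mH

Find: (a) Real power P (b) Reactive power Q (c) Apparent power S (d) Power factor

Step 1 — Angular frequency: ω = 2π·f = 2π·1490 = 9362 rad/s.
Step 2 — Component impedances:
  Z1: Z = 1/(jωC) = -j/(ω·C) = 0 - j3.189 Ω
  Z2: Z = 1/(jωC) = -j/(ω·C) = 0 - j57.12 Ω
  Z3: Z = jωL = j·9362·0.154 = 0 + j1442 Ω
Step 3 — With the output port shorted to ground, the output series arm Z2 runs from the junction to ground; the shunt arm Z3 also runs from the junction to ground. They appear in parallel: Z3 || Z2 = 0 - j59.48 Ω.
Step 4 — Series with input arm Z1: Z_in = Z1 + (Z3 || Z2) = 0 - j62.67 Ω = 62.67∠-90.0° Ω.
Step 5 — Source phasor: V = 6.38∠53.1° V = 3.831 + j5.102 V.
Step 6 — Current: I = V / Z = -0.08142 + j0.06113 A = 0.1018∠143.1° A.
Step 7 — Complex power: S = V·I* = 0 - j0.6496 VA.
Step 8 — Real power: P = Re(S) = 0 W.
Step 9 — Reactive power: Q = Im(S) = -0.6496 VAR.
Step 10 — Apparent power: |S| = 0.6496 VA.
Step 11 — Power factor: PF = P/|S| = 0 (leading).

(a) P = 0 W  (b) Q = -0.6496 VAR  (c) S = 0.6496 VA  (d) PF = 0 (leading)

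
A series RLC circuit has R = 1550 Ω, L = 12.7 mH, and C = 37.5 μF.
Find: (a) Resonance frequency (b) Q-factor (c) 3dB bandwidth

Step 1 — Resonance condition Im(Z)=0 gives ω₀ = 1/√(LC).
Step 2 — ω₀ = 1/√(0.0127·3.75e-05) = 1449 rad/s.
Step 3 — f₀ = ω₀/(2π) = 230.6 Hz.
Step 4 — Series Q: Q = ω₀L/R = 1449·0.0127/1550 = 0.01187.
Step 5 — 3dB bandwidth: Δω = ω₀/Q = 1.22e+05 rad/s; BW = Δω/(2π) = 1.942e+04 Hz.

(a) f₀ = 230.6 Hz  (b) Q = 0.01187  (c) BW = 1.942e+04 Hz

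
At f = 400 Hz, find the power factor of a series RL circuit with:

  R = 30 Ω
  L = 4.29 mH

Step 1 — Angular frequency: ω = 2π·f = 2π·400 = 2513 rad/s.
Step 2 — Component impedances:
  R: Z = R = 30 Ω
  L: Z = jωL = j·2513·0.00429 = 0 + j10.78 Ω
Step 3 — Series combination: Z_total = R + L = 30 + j10.78 Ω = 31.88∠19.8° Ω.
Step 4 — Power factor: PF = cos(φ) = Re(Z)/|Z| = 30/31.879 = 0.9411.
Step 5 — Type: Im(Z) = 10.78 ⇒ lagging (phase φ = 19.8°).

PF = 0.9411 (lagging, φ = 19.8°)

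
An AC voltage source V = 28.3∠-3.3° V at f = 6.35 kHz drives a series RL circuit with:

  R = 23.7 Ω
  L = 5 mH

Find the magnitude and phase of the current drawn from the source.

Step 1 — Angular frequency: ω = 2π·f = 2π·6350 = 3.99e+04 rad/s.
Step 2 — Component impedances:
  R: Z = R = 23.7 Ω
  L: Z = jωL = j·3.99e+04·0.005 = 0 + j199.5 Ω
Step 3 — Series combination: Z_total = R + L = 23.7 + j199.5 Ω = 200.9∠83.2° Ω.
Step 4 — Source phasor: V = 28.3∠-3.3° V = 28.25 - j1.629 V.
Step 5 — Ohm's law: I = V / Z_total = (28.25 - j1.629) / (23.7 + j199.5) = 0.008539 - j0.1406 A.
Step 6 — Convert to polar: |I| = 0.1409 A, ∠I = -86.5°.

I = 0.1409∠-86.5° A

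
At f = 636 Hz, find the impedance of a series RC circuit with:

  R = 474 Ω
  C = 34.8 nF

Step 1 — Angular frequency: ω = 2π·f = 2π·636 = 3996 rad/s.
Step 2 — Component impedances:
  R: Z = R = 474 Ω
  C: Z = 1/(jωC) = -j/(ω·C) = 0 - j7191 Ω
Step 3 — Series combination: Z_total = R + C = 474 - j7191 Ω = 7207∠-86.2° Ω.

Z = 474 - j7191 Ω = 7207∠-86.2° Ω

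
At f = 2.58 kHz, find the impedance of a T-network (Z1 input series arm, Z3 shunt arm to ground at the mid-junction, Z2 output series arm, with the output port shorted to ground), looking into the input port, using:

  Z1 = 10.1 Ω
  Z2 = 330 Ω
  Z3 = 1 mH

Step 1 — Angular frequency: ω = 2π·f = 2π·2580 = 1.621e+04 rad/s.
Step 2 — Component impedances:
  Z1: Z = R = 10.1 Ω
  Z2: Z = R = 330 Ω
  Z3: Z = jωL = j·1.621e+04·0.001 = 0 + j16.21 Ω
Step 3 — With the output port shorted to ground, the output series arm Z2 runs from the junction to ground; the shunt arm Z3 also runs from the junction to ground. They appear in parallel: Z3 || Z2 = 0.7944 + j16.17 Ω.
Step 4 — Series with input arm Z1: Z_in = Z1 + (Z3 || Z2) = 10.89 + j16.17 Ω = 19.5∠56.0° Ω.

Z = 10.89 + j16.17 Ω = 19.5∠56.0° Ω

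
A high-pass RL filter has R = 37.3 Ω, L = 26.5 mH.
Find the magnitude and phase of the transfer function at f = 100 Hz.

Step 1 — Angular frequency: ω = 2π·100 = 628.3 rad/s.
Step 2 — Transfer function: H(jω) = jωL/(R + jωL).
Step 3 — Numerator jωL = j·16.65; denominator R + jωL = 37.3 + j16.65.
Step 4 — H = 0.1662 + j0.3722.
Step 5 — Magnitude: |H| = 0.4076 (-7.8 dB); phase: φ = 65.9°.

|H| = 0.4076 (-7.8 dB), φ = 65.9°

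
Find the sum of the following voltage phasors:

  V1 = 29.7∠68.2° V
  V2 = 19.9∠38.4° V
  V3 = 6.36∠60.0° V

Step 1 — Convert each phasor to rectangular form:
  V1 = 29.7·(cos(68.2°) + j·sin(68.2°)) = 11.03 + j27.58 V
  V2 = 19.9·(cos(38.4°) + j·sin(38.4°)) = 15.6 + j12.36 V
  V3 = 6.36·(cos(60.0°) + j·sin(60.0°)) = 3.18 + j5.508 V
Step 2 — Sum components: V_total = 29.81 + j45.44 V.
Step 3 — Convert to polar: |V_total| = 54.35 V, ∠V_total = 56.7°.

V_total = 54.35∠56.7° V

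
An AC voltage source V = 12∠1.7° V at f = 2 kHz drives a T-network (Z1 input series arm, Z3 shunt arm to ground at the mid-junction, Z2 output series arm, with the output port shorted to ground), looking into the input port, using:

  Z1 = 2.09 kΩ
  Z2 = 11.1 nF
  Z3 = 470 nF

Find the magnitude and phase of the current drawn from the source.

Step 1 — Angular frequency: ω = 2π·f = 2π·2000 = 1.257e+04 rad/s.
Step 2 — Component impedances:
  Z1: Z = R = 2090 Ω
  Z2: Z = 1/(jωC) = -j/(ω·C) = 0 - j7169 Ω
  Z3: Z = 1/(jωC) = -j/(ω·C) = 0 - j169.3 Ω
Step 3 — With the output port shorted to ground, the output series arm Z2 runs from the junction to ground; the shunt arm Z3 also runs from the junction to ground. They appear in parallel: Z3 || Z2 = 0 - j165.4 Ω.
Step 4 — Series with input arm Z1: Z_in = Z1 + (Z3 || Z2) = 2090 - j165.4 Ω = 2097∠-4.5° Ω.
Step 5 — Source phasor: V = 12∠1.7° V = 11.99 + j0.356 V.
Step 6 — Ohm's law: I = V / Z_total = (11.99 + j0.356) / (2090 - j165.4) = 0.00569 + j0.0006207 A.
Step 7 — Convert to polar: |I| = 0.005724 A, ∠I = 6.2°.

I = 0.005724∠6.2° A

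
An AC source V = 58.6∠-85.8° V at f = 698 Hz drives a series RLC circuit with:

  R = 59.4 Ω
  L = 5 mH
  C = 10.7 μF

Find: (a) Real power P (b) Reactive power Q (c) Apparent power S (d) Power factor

Step 1 — Angular frequency: ω = 2π·f = 2π·698 = 4386 rad/s.
Step 2 — Component impedances:
  R: Z = R = 59.4 Ω
  L: Z = jωL = j·4386·0.005 = 0 + j21.93 Ω
  C: Z = 1/(jωC) = -j/(ω·C) = 0 - j21.31 Ω
Step 3 — Series combination: Z_total = R + L + C = 59.4 + j0.6184 Ω = 59.4∠0.6° Ω.
Step 4 — Source phasor: V = 58.6∠-85.8° V = 4.292 - j58.44 V.
Step 5 — Current: I = V / Z = 0.062 - j0.9845 A = 0.9865∠-86.4° A.
Step 6 — Complex power: S = V·I* = 57.8 + j0.6018 VA.
Step 7 — Real power: P = Re(S) = 57.8 W.
Step 8 — Reactive power: Q = Im(S) = 0.6018 VAR.
Step 9 — Apparent power: |S| = 57.81 VA.
Step 10 — Power factor: PF = P/|S| = 0.9999 (lagging).

(a) P = 57.8 W  (b) Q = 0.6018 VAR  (c) S = 57.81 VA  (d) PF = 0.9999 (lagging)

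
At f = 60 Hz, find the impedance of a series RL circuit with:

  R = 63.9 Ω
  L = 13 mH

Step 1 — Angular frequency: ω = 2π·f = 2π·60 = 377 rad/s.
Step 2 — Component impedances:
  R: Z = R = 63.9 Ω
  L: Z = jωL = j·377·0.013 = 0 + j4.901 Ω
Step 3 — Series combination: Z_total = R + L = 63.9 + j4.901 Ω = 64.09∠4.4° Ω.

Z = 63.9 + j4.901 Ω = 64.09∠4.4° Ω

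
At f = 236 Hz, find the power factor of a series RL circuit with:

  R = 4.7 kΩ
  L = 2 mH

Step 1 — Angular frequency: ω = 2π·f = 2π·236 = 1483 rad/s.
Step 2 — Component impedances:
  R: Z = R = 4700 Ω
  L: Z = jωL = j·1483·0.002 = 0 + j2.966 Ω
Step 3 — Series combination: Z_total = R + L = 4700 + j2.966 Ω = 4700∠0.0° Ω.
Step 4 — Power factor: PF = cos(φ) = Re(Z)/|Z| = 4700/4700 = 1.
Step 5 — Type: Im(Z) = 2.966 ⇒ lagging (phase φ = 0.0°).

PF = 1 (lagging, φ = 0.0°)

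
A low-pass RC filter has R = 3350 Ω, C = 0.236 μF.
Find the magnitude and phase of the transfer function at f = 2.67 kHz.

Step 1 — Angular frequency: ω = 2π·2670 = 1.678e+04 rad/s.
Step 2 — Transfer function: H(jω) = 1/(1 + jωRC).
Step 3 — Denominator: 1 + jωRC = 1 + j·1.678e+04·3350·2.36e-07 = 1 + j13.26.
Step 4 — H = 0.005653 - j0.07497.
Step 5 — Magnitude: |H| = 0.07518 (-22.5 dB); phase: φ = -85.7°.

|H| = 0.07518 (-22.5 dB), φ = -85.7°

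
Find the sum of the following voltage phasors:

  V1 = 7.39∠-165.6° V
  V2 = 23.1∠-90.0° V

Step 1 — Convert each phasor to rectangular form:
  V1 = 7.39·(cos(-165.6°) + j·sin(-165.6°)) = -7.158 - j1.838 V
  V2 = 23.1·(cos(-90.0°) + j·sin(-90.0°)) = 0 - j23.1 V
Step 2 — Sum components: V_total = -7.158 - j24.94 V.
Step 3 — Convert to polar: |V_total| = 25.94 V, ∠V_total = -106.0°.

V_total = 25.94∠-106.0° V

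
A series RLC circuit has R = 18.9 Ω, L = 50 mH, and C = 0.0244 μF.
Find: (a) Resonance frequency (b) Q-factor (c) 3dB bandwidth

Step 1 — Resonance: ω₀ = 1/√(LC) = 1/√(0.05·2.44e-08) = 2.863e+04 rad/s.
Step 2 — f₀ = ω₀/(2π) = 4557 Hz.
Step 3 — Series Q: Q = ω₀L/R = 2.863e+04·0.05/18.9 = 75.74.
Step 4 — Bandwidth: Δω = ω₀/Q = 378 rad/s; BW = Δω/(2π) = 60.16 Hz.

(a) f₀ = 4557 Hz  (b) Q = 75.74  (c) BW = 60.16 Hz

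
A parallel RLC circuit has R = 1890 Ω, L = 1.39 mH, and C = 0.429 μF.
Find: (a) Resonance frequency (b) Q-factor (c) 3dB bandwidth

Step 1 — Resonance: ω₀ = 1/√(LC) = 1/√(0.00139·4.29e-07) = 4.095e+04 rad/s.
Step 2 — f₀ = ω₀/(2π) = 6518 Hz.
Step 3 — Parallel Q: Q = R/(ω₀L) = 1890/(4.095e+04·0.00139) = 33.2.
Step 4 — Bandwidth: Δω = ω₀/Q = 1233 rad/s; BW = Δω/(2π) = 196.3 Hz.

(a) f₀ = 6518 Hz  (b) Q = 33.2  (c) BW = 196.3 Hz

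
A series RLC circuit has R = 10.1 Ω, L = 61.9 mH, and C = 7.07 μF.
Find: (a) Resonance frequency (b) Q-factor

Step 1 — Resonance condition Im(Z)=0 gives ω₀ = 1/√(LC).
Step 2 — ω₀ = 1/√(0.0619·7.07e-06) = 1512 rad/s.
Step 3 — f₀ = ω₀/(2π) = 240.6 Hz.
Step 4 — Series Q: Q = ω₀L/R = 1512·0.0619/10.1 = 9.264.

(a) f₀ = 240.6 Hz  (b) Q = 9.264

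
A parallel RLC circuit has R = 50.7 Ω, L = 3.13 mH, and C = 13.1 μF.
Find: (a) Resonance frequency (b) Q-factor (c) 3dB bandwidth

Step 1 — Resonance: ω₀ = 1/√(LC) = 1/√(0.00313·1.31e-05) = 4938 rad/s.
Step 2 — f₀ = ω₀/(2π) = 786 Hz.
Step 3 — Parallel Q: Q = R/(ω₀L) = 50.7/(4938·0.00313) = 3.28.
Step 4 — Bandwidth: Δω = ω₀/Q = 1506 rad/s; BW = Δω/(2π) = 239.6 Hz.

(a) f₀ = 786 Hz  (b) Q = 3.28  (c) BW = 239.6 Hz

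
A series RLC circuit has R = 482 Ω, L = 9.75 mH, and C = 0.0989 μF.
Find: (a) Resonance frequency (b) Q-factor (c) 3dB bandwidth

Step 1 — Resonance condition Im(Z)=0 gives ω₀ = 1/√(LC).
Step 2 — ω₀ = 1/√(0.00975·9.89e-08) = 3.22e+04 rad/s.
Step 3 — f₀ = ω₀/(2π) = 5125 Hz.
Step 4 — Series Q: Q = ω₀L/R = 3.22e+04·0.00975/482 = 0.6514.
Step 5 — 3dB bandwidth: Δω = ω₀/Q = 4.944e+04 rad/s; BW = Δω/(2π) = 7868 Hz.

(a) f₀ = 5125 Hz  (b) Q = 0.6514  (c) BW = 7868 Hz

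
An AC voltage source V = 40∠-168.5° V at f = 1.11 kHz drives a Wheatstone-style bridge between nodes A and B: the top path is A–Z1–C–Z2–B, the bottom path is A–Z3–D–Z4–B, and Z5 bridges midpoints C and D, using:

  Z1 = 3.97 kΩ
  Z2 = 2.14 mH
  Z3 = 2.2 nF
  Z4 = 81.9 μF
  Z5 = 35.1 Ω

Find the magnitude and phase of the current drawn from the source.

Step 1 — Angular frequency: ω = 2π·f = 2π·1110 = 6974 rad/s.
Step 2 — Component impedances:
  Z1: Z = R = 3970 Ω
  Z2: Z = jωL = j·6974·0.00214 = 0 + j14.93 Ω
  Z3: Z = 1/(jωC) = -j/(ω·C) = 0 - j6.517e+04 Ω
  Z4: Z = 1/(jωC) = -j/(ω·C) = 0 - j1.751 Ω
  Z5: Z = R = 35.1 Ω
Step 3 — Bridge requires nodal analysis (the Z5 bridge couples midpoints C and D, so the two paths cannot be reduced to a simple series/parallel combination). Setting node B to ground and injecting 1 A at node A, the 3-node admittance system at A, C, D solves to V_A = Z_AB = 3962 - j228.8 Ω = 3969∠-3.3° Ω.
Step 4 — Source phasor: V = 40∠-168.5° V = -39.2 - j7.975 V.
Step 5 — Ohm's law: I = V / Z_total = (-39.2 - j7.975) / (3962 - j228.8) = -0.009743 - j0.002575 A.
Step 6 — Convert to polar: |I| = 0.01008 A, ∠I = -165.2°.

I = 0.01008∠-165.2° A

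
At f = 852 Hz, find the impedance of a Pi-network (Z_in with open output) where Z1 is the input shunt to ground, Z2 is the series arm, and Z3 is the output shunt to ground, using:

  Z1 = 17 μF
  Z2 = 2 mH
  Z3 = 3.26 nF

Step 1 — Angular frequency: ω = 2π·f = 2π·852 = 5353 rad/s.
Step 2 — Component impedances:
  Z1: Z = 1/(jωC) = -j/(ω·C) = 0 - j10.99 Ω
  Z2: Z = jωL = j·5353·0.002 = 0 + j10.71 Ω
  Z3: Z = 1/(jωC) = -j/(ω·C) = 0 - j5.73e+04 Ω
Step 3 — With open output, the series arm Z2 and the output shunt Z3 appear in series to ground: Z2 + Z3 = 0 - j5.729e+04 Ω.
Step 4 — Parallel with input shunt Z1: Z_in = Z1 || (Z2 + Z3) = 0 - j10.99 Ω = 10.99∠-90.0° Ω.

Z = 0 - j10.99 Ω = 10.99∠-90.0° Ω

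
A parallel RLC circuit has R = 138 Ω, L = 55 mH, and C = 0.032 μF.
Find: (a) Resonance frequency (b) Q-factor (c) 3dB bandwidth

Step 1 — Resonance: ω₀ = 1/√(LC) = 1/√(0.055·3.2e-08) = 2.384e+04 rad/s.
Step 2 — f₀ = ω₀/(2π) = 3794 Hz.
Step 3 — Parallel Q: Q = R/(ω₀L) = 138/(2.384e+04·0.055) = 0.1053.
Step 4 — Bandwidth: Δω = ω₀/Q = 2.264e+05 rad/s; BW = Δω/(2π) = 3.604e+04 Hz.

(a) f₀ = 3794 Hz  (b) Q = 0.1053  (c) BW = 3.604e+04 Hz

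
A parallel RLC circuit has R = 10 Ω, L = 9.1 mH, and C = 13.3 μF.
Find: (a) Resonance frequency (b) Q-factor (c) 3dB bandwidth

Step 1 — Resonance: ω₀ = 1/√(LC) = 1/√(0.0091·1.33e-05) = 2874 rad/s.
Step 2 — f₀ = ω₀/(2π) = 457.5 Hz.
Step 3 — Parallel Q: Q = R/(ω₀L) = 10/(2874·0.0091) = 0.3823.
Step 4 — Bandwidth: Δω = ω₀/Q = 7519 rad/s; BW = Δω/(2π) = 1197 Hz.

(a) f₀ = 457.5 Hz  (b) Q = 0.3823  (c) BW = 1197 Hz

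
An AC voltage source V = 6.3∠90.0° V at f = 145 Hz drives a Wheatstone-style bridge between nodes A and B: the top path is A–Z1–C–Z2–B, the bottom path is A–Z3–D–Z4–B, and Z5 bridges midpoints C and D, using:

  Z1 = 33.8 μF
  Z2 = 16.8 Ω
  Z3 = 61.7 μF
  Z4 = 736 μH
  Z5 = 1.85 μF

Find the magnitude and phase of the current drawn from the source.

Step 1 — Angular frequency: ω = 2π·f = 2π·145 = 911.1 rad/s.
Step 2 — Component impedances:
  Z1: Z = 1/(jωC) = -j/(ω·C) = 0 - j32.47 Ω
  Z2: Z = R = 16.8 Ω
  Z3: Z = 1/(jωC) = -j/(ω·C) = 0 - j17.79 Ω
  Z4: Z = jωL = j·911.1·0.000736 = 0 + j0.6705 Ω
  Z5: Z = 1/(jωC) = -j/(ω·C) = 0 - j593.3 Ω
Step 3 — Bridge requires nodal analysis (the Z5 bridge couples midpoints C and D, so the two paths cannot be reduced to a simple series/parallel combination). Setting node B to ground and injecting 1 A at node A, the 3-node admittance system at A, C, D solves to V_A = Z_AB = 1.756 - j11.86 Ω = 11.98∠-81.6° Ω.
Step 4 — Source phasor: V = 6.3∠90.0° V = 0 + j6.3 V.
Step 5 — Ohm's law: I = V / Z_total = (0 + j6.3) / (1.756 - j11.86) = -0.52 + j0.077 A.
Step 6 — Convert to polar: |I| = 0.5257 A, ∠I = 171.6°.

I = 0.5257∠171.6° A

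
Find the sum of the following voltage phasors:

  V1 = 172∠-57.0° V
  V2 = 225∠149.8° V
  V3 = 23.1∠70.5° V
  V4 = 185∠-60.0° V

Step 1 — Convert each phasor to rectangular form:
  V1 = 172·(cos(-57.0°) + j·sin(-57.0°)) = 93.68 - j144.3 V
  V2 = 225·(cos(149.8°) + j·sin(149.8°)) = -194.5 + j113.2 V
  V3 = 23.1·(cos(70.5°) + j·sin(70.5°)) = 7.711 + j21.78 V
  V4 = 185·(cos(-60.0°) + j·sin(-60.0°)) = 92.5 - j160.2 V
Step 2 — Sum components: V_total = -0.573 - j169.5 V.
Step 3 — Convert to polar: |V_total| = 169.5 V, ∠V_total = -90.2°.

V_total = 169.5∠-90.2° V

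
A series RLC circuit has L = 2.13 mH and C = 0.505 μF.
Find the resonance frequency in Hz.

Step 1 — Resonance condition Im(Z)=0 gives ω₀ = 1/√(LC).
Step 2 — ω₀ = 1/√(0.00213·5.05e-07) = 3.049e+04 rad/s.
Step 3 — f₀ = ω₀/(2π) = 4853 Hz.

f₀ = 4853 Hz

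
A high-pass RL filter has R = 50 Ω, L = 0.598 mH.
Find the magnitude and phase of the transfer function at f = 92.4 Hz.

Step 1 — Angular frequency: ω = 2π·92.4 = 580.6 rad/s.
Step 2 — Transfer function: H(jω) = jωL/(R + jωL).
Step 3 — Numerator jωL = j·0.3472; denominator R + jωL = 50 + j0.3472.
Step 4 — H = 4.821e-05 + j0.006943.
Step 5 — Magnitude: |H| = 0.006943 (-43.2 dB); phase: φ = 89.6°.

|H| = 0.006943 (-43.2 dB), φ = 89.6°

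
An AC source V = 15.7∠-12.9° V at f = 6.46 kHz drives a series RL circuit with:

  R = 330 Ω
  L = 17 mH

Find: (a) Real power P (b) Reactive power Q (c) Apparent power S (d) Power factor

Step 1 — Angular frequency: ω = 2π·f = 2π·6460 = 4.059e+04 rad/s.
Step 2 — Component impedances:
  R: Z = R = 330 Ω
  L: Z = jωL = j·4.059e+04·0.017 = 0 + j690 Ω
Step 3 — Series combination: Z_total = R + L = 330 + j690 Ω = 764.9∠64.4° Ω.
Step 4 — Source phasor: V = 15.7∠-12.9° V = 15.3 - j3.505 V.
Step 5 — Current: I = V / Z = 0.004498 - j0.02003 A = 0.02053∠-77.3° A.
Step 6 — Complex power: S = V·I* = 0.139 + j0.2907 VA.
Step 7 — Real power: P = Re(S) = 0.139 W.
Step 8 — Reactive power: Q = Im(S) = 0.2907 VAR.
Step 9 — Apparent power: |S| = 0.3223 VA.
Step 10 — Power factor: PF = P/|S| = 0.4314 (lagging).

(a) P = 0.139 W  (b) Q = 0.2907 VAR  (c) S = 0.3223 VA  (d) PF = 0.4314 (lagging)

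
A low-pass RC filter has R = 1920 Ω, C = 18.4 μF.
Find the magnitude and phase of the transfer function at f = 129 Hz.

Step 1 — Angular frequency: ω = 2π·129 = 810.5 rad/s.
Step 2 — Transfer function: H(jω) = 1/(1 + jωRC).
Step 3 — Denominator: 1 + jωRC = 1 + j·810.5·1920·1.84e-05 = 1 + j28.63.
Step 4 — H = 0.001218 - j0.03488.
Step 5 — Magnitude: |H| = 0.0349 (-29.1 dB); phase: φ = -88.0°.

|H| = 0.0349 (-29.1 dB), φ = -88.0°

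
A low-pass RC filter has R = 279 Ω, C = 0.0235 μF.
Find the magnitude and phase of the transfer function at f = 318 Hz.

Step 1 — Angular frequency: ω = 2π·318 = 1998 rad/s.
Step 2 — Transfer function: H(jω) = 1/(1 + jωRC).
Step 3 — Denominator: 1 + jωRC = 1 + j·1998·279·2.35e-08 = 1 + j0.0131.
Step 4 — H = 0.9998 - j0.0131.
Step 5 — Magnitude: |H| = 0.9999 (-0.0 dB); phase: φ = -0.8°.

|H| = 0.9999 (-0.0 dB), φ = -0.8°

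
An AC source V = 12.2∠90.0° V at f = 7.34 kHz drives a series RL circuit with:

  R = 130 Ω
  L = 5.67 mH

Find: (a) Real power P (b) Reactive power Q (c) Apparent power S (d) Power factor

Step 1 — Angular frequency: ω = 2π·f = 2π·7340 = 4.612e+04 rad/s.
Step 2 — Component impedances:
  R: Z = R = 130 Ω
  L: Z = jωL = j·4.612e+04·0.00567 = 0 + j261.5 Ω
Step 3 — Series combination: Z_total = R + L = 130 + j261.5 Ω = 292∠63.6° Ω.
Step 4 — Source phasor: V = 12.2∠90.0° V = 0 + j12.2 V.
Step 5 — Current: I = V / Z = 0.03741 + j0.0186 A = 0.04178∠26.4° A.
Step 6 — Complex power: S = V·I* = 0.2269 + j0.4564 VA.
Step 7 — Real power: P = Re(S) = 0.2269 W.
Step 8 — Reactive power: Q = Im(S) = 0.4564 VAR.
Step 9 — Apparent power: |S| = 0.5097 VA.
Step 10 — Power factor: PF = P/|S| = 0.4452 (lagging).

(a) P = 0.2269 W  (b) Q = 0.4564 VAR  (c) S = 0.5097 VA  (d) PF = 0.4452 (lagging)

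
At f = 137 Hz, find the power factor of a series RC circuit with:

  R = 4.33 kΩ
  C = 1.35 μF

Step 1 — Angular frequency: ω = 2π·f = 2π·137 = 860.8 rad/s.
Step 2 — Component impedances:
  R: Z = R = 4330 Ω
  C: Z = 1/(jωC) = -j/(ω·C) = 0 - j860.5 Ω
Step 3 — Series combination: Z_total = R + C = 4330 - j860.5 Ω = 4415∠-11.2° Ω.
Step 4 — Power factor: PF = cos(φ) = Re(Z)/|Z| = 4330/4414.7 = 0.9808.
Step 5 — Type: Im(Z) = -860.5 ⇒ leading (phase φ = -11.2°).

PF = 0.9808 (leading, φ = -11.2°)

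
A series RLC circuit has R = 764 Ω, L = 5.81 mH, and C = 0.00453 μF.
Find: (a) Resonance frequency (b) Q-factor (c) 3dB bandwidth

Step 1 — Resonance condition Im(Z)=0 gives ω₀ = 1/√(LC).
Step 2 — ω₀ = 1/√(0.00581·4.53e-09) = 1.949e+05 rad/s.
Step 3 — f₀ = ω₀/(2π) = 3.102e+04 Hz.
Step 4 — Series Q: Q = ω₀L/R = 1.949e+05·0.00581/764 = 1.482.
Step 5 — 3dB bandwidth: Δω = ω₀/Q = 1.315e+05 rad/s; BW = Δω/(2π) = 2.093e+04 Hz.

(a) f₀ = 3.102e+04 Hz  (b) Q = 1.482  (c) BW = 2.093e+04 Hz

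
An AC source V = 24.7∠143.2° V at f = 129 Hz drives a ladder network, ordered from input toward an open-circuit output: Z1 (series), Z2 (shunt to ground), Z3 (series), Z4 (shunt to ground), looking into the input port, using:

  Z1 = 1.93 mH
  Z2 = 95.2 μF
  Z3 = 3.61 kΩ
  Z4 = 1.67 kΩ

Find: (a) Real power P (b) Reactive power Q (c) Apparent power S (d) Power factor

Step 1 — Angular frequency: ω = 2π·f = 2π·129 = 810.5 rad/s.
Step 2 — Component impedances:
  Z1: Z = jωL = j·810.5·0.00193 = 0 + j1.564 Ω
  Z2: Z = 1/(jωC) = -j/(ω·C) = 0 - j12.96 Ω
  Z3: Z = R = 3610 Ω
  Z4: Z = R = 1670 Ω
Step 3 — Ladder network (open output): work backward from the far end, alternating series and parallel combinations. Z_in = 0.03181 - j11.4 Ω = 11.4∠-89.8° Ω.
Step 4 — Source phasor: V = 24.7∠143.2° V = -19.78 + j14.8 V.
Step 5 — Current: I = V / Z = -1.303 - j1.732 A = 2.168∠-127.0° A.
Step 6 — Complex power: S = V·I* = 0.1494 - j53.54 VA.
Step 7 — Real power: P = Re(S) = 0.1494 W.
Step 8 — Reactive power: Q = Im(S) = -53.54 VAR.
Step 9 — Apparent power: |S| = 53.54 VA.
Step 10 — Power factor: PF = P/|S| = 0.002791 (leading).

(a) P = 0.1494 W  (b) Q = -53.54 VAR  (c) S = 53.54 VA  (d) PF = 0.002791 (leading)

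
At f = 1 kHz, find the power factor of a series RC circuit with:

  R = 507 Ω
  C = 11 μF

Step 1 — Angular frequency: ω = 2π·f = 2π·1000 = 6283 rad/s.
Step 2 — Component impedances:
  R: Z = R = 507 Ω
  C: Z = 1/(jωC) = -j/(ω·C) = 0 - j14.47 Ω
Step 3 — Series combination: Z_total = R + C = 507 - j14.47 Ω = 507.2∠-1.6° Ω.
Step 4 — Power factor: PF = cos(φ) = Re(Z)/|Z| = 507/507.2 = 0.9996.
Step 5 — Type: Im(Z) = -14.47 ⇒ leading (phase φ = -1.6°).

PF = 0.9996 (leading, φ = -1.6°)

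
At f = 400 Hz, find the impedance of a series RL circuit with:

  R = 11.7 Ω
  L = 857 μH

Step 1 — Angular frequency: ω = 2π·f = 2π·400 = 2513 rad/s.
Step 2 — Component impedances:
  R: Z = R = 11.7 Ω
  L: Z = jωL = j·2513·0.000857 = 0 + j2.154 Ω
Step 3 — Series combination: Z_total = R + L = 11.7 + j2.154 Ω = 11.9∠10.4° Ω.

Z = 11.7 + j2.154 Ω = 11.9∠10.4° Ω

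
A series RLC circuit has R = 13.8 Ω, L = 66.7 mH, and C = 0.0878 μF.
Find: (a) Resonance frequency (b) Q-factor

Step 1 — Resonance condition Im(Z)=0 gives ω₀ = 1/√(LC).
Step 2 — ω₀ = 1/√(0.0667·8.78e-08) = 1.307e+04 rad/s.
Step 3 — f₀ = ω₀/(2π) = 2080 Hz.
Step 4 — Series Q: Q = ω₀L/R = 1.307e+04·0.0667/13.8 = 63.16.

(a) f₀ = 2080 Hz  (b) Q = 63.16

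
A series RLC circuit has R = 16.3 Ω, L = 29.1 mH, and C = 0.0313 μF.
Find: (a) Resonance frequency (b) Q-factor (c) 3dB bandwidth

Step 1 — Resonance condition Im(Z)=0 gives ω₀ = 1/√(LC).
Step 2 — ω₀ = 1/√(0.0291·3.13e-08) = 3.313e+04 rad/s.
Step 3 — f₀ = ω₀/(2π) = 5274 Hz.
Step 4 — Series Q: Q = ω₀L/R = 3.313e+04·0.0291/16.3 = 59.15.
Step 5 — 3dB bandwidth: Δω = ω₀/Q = 560.1 rad/s; BW = Δω/(2π) = 89.15 Hz.

(a) f₀ = 5274 Hz  (b) Q = 59.15  (c) BW = 89.15 Hz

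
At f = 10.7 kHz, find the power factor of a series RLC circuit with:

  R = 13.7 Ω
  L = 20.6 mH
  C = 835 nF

Step 1 — Angular frequency: ω = 2π·f = 2π·1.07e+04 = 6.723e+04 rad/s.
Step 2 — Component impedances:
  R: Z = R = 13.7 Ω
  L: Z = jωL = j·6.723e+04·0.0206 = 0 + j1385 Ω
  C: Z = 1/(jωC) = -j/(ω·C) = 0 - j17.81 Ω
Step 3 — Series combination: Z_total = R + L + C = 13.7 + j1367 Ω = 1367∠89.4° Ω.
Step 4 — Power factor: PF = cos(φ) = Re(Z)/|Z| = 13.7/1367 = 0.01002.
Step 5 — Type: Im(Z) = 1367 ⇒ lagging (phase φ = 89.4°).

PF = 0.01002 (lagging, φ = 89.4°)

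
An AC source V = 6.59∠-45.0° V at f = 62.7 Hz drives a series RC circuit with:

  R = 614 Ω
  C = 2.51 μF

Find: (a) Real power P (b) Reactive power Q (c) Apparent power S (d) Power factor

Step 1 — Angular frequency: ω = 2π·f = 2π·62.7 = 394 rad/s.
Step 2 — Component impedances:
  R: Z = R = 614 Ω
  C: Z = 1/(jωC) = -j/(ω·C) = 0 - j1011 Ω
Step 3 — Series combination: Z_total = R + C = 614 - j1011 Ω = 1183∠-58.7° Ω.
Step 4 — Source phasor: V = 6.59∠-45.0° V = 4.66 - j4.66 V.
Step 5 — Current: I = V / Z = 0.005411 + j0.001323 A = 0.00557∠13.7° A.
Step 6 — Complex power: S = V·I* = 0.01905 - j0.03138 VA.
Step 7 — Real power: P = Re(S) = 0.01905 W.
Step 8 — Reactive power: Q = Im(S) = -0.03138 VAR.
Step 9 — Apparent power: |S| = 0.03671 VA.
Step 10 — Power factor: PF = P/|S| = 0.519 (leading).

(a) P = 0.01905 W  (b) Q = -0.03138 VAR  (c) S = 0.03671 VA  (d) PF = 0.519 (leading)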